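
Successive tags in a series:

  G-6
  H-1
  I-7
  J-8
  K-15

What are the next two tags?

Letter: G, H, I, J, K → L → M (letters move forward 1 place in the alphabet).
Second component: each term is the sum of the two before it, so 6, 1, 7, 8, 15 → 23 → 38.
Putting the parts together: L-23 and then M-38.

L-23, M-38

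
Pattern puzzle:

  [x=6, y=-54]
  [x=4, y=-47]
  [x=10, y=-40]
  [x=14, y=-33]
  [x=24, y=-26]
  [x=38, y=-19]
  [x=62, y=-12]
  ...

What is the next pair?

X goes 6, 4, 10, 14, 24, 38, 62 → 100 (each term is the sum of the two before it).
Y goes -54, -47, -40, -33, -26, -19, -12 → -5 (+7 each step).
Putting it together: [x=100, y=-5].

[x=100, y=-5]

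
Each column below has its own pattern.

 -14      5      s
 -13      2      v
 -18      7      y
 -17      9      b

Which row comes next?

First component: alternating steps +1, −5, +1, −5, …; -14, -13, -18, -17 → -22.
Second component: each term is the sum of the two before it; 5, 2, 7, 9 → 16.
Letter goes s, v, y, b → e (letters move forward 3 places in the alphabet, wrapping Z→A).
So the next row is -22  16  e.

-22  16  e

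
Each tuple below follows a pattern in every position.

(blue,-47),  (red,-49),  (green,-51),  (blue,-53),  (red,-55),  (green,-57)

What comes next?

(blue,-59)

Colour: repeats blue → red → green; blue, red, green, blue, red, green → blue.
Second value — −2 each step: -47, -49, -51, -53, -55, -57 → -59.
So the next tuple is (blue,-59).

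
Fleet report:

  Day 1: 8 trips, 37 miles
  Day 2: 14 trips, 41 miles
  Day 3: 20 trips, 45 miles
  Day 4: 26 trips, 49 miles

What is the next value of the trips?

Trips: +6 each step, so 8, 14, 20, 26 → 32.
For the miles, +4 each step: 37, 41, 45, 49 → 53.

32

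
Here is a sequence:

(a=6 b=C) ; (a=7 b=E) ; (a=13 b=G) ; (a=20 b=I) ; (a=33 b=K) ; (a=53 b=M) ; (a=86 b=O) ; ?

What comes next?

For the a, each term is the sum of the two before it: 6, 7, 13, 20, 33, 53, 86 → 139.
B: C, E, G, I, K, M, O → Q (letters move forward 2 places in the alphabet).
Putting it together: (a=139 b=Q).

(a=139 b=Q)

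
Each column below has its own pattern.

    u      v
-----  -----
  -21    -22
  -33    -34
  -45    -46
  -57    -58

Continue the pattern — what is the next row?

-69  -70

Column u: -21, -33, -45, -57 → -69 (−12 each step).
Column v — always 1 less than the column u: -22, -34, -46, -58 → -70.
Putting it together: -69  -70.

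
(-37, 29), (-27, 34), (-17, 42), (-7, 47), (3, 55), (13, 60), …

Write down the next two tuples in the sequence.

First slot goes -37, -27, -17, -7, 3, 13 → 23 → 33 (+10 each step).
Second slot: 29, 34, 42, 47, 55, 60 → 68 → 73 (alternating steps +5, +8, +5, +8, …).
Putting the parts together: (23, 68) and then (33, 73).

(23, 68), (33, 73)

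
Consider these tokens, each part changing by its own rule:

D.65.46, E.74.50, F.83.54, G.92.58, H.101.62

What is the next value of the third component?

66

Third component goes 46, 50, 54, 58, 62 → 66 (+4 each step).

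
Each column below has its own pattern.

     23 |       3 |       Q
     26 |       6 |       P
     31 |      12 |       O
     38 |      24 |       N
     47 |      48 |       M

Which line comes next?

58  96  L

For the first component, differences are 3, 5, 7, … (increasing by 2 each time): 23, 26, 31, 38, 47 → 58.
Second component goes 3, 6, 12, 24, 48 → 96 (×2 each step).
Letter: Q, P, O, N, M → L (letters move back 1 place in the alphabet).
Putting it together: 58  96  L.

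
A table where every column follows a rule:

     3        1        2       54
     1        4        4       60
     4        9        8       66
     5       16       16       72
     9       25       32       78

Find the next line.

14  36  64  84

First component: each term is the sum of the two before it, so 3, 1, 4, 5, 9 → 14.
Second component — perfect squares: 1², 2², 3², …: 1, 4, 9, 16, 25 → 36.
Third component: ×2 each step; 2, 4, 8, 16, 32 → 64.
Fourth component: +6 each step; 54, 60, 66, 72, 78 → 84.
Combining the parts gives 14  36  64  84.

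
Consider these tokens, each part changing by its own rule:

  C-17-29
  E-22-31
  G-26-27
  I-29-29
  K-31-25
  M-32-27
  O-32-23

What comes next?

Letter: letters move forward 2 places in the alphabet; C, E, G, I, K, M, O → Q.
Second component: differences are 5, 4, 3, … (decreasing by 1 each time); 17, 22, 26, 29, 31, 32, 32 → 31.
Third component: alternating steps +2, −4, +2, −4, …; 29, 31, 27, 29, 25, 27, 23 → 25.
Putting it together: Q-31-25.

Q-31-25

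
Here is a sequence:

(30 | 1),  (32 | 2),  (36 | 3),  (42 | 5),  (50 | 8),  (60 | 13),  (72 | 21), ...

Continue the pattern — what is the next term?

(86 | 34)

For the first coordinate, differences are 2, 4, 6, … (increasing by 2 each time): 30, 32, 36, 42, 50, 60, 72 → 86.
Second coordinate — each term is the sum of the two before it: 1, 2, 3, 5, 8, 13, 21 → 34.
Combining the parts gives (86 | 34).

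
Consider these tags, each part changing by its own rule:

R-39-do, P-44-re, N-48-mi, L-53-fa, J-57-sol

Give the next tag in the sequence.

Letter: R, P, N, L, J → H (letters move back 2 places in the alphabet).
For the second component, alternating steps +5, +4, +5, +4, …: 39, 44, 48, 53, 57 → 62.
Note: runs through the solfège scale do→ti, so do, re, mi, fa, sol → la.
Combining the parts gives H-62-la.

H-62-la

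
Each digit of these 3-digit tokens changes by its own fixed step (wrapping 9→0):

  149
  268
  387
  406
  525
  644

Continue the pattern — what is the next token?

763

For the first digit, +1 each step, mod 10: 1, 2, 3, 4, 5, 6 → 7.
For the second digit, +2 each step, mod 10: 4, 6, 8, 0, 2, 4 → 6.
Third digit — −1 each step, mod 10: 9, 8, 7, 6, 5, 4 → 3.
Putting it together: 763.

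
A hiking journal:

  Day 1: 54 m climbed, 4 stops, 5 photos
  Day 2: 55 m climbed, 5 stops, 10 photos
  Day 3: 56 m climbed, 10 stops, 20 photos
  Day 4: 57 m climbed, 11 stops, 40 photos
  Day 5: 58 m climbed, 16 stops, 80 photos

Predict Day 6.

59 m climbed, 17 stops, 160 photos

M climbed goes 54, 55, 56, 57, 58 → 59 (+1 each step).
Stops: alternating steps +1, +5, +1, +5, …; 4, 5, 10, 11, 16 → 17.
Photos — ×2 each step: 5, 10, 20, 40, 80 → 160.
Combining the parts gives 59 m climbed, 17 stops, 160 photos.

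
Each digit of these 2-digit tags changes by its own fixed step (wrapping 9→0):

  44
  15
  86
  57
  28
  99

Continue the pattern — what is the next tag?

First digit: −3 each step, mod 10; 4, 1, 8, 5, 2, 9 → 6.
Second digit — +1 each step, mod 10: 4, 5, 6, 7, 8, 9 → 0.
Combining the parts gives 60.

60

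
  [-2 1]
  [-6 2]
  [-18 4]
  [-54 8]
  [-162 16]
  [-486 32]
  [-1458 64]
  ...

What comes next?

First slot: -2, -6, -18, -54, -162, -486, -1458 → -4374 (×3 each step).
For the second slot, ×2 each step: 1, 2, 4, 8, 16, 32, 64 → 128.
So the next pair is [-4374 128].

[-4374 128]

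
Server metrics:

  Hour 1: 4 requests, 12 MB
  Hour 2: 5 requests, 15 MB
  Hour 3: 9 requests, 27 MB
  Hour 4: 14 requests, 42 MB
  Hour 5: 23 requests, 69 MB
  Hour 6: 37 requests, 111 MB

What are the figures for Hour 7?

Requests: 4, 5, 9, 14, 23, 37 → 60 (each term is the sum of the two before it).
MB: 12, 15, 27, 42, 69, 111 → 180 (always 3 × the requests).
Combining the parts gives 60 requests, 180 MB.

60 requests, 180 MB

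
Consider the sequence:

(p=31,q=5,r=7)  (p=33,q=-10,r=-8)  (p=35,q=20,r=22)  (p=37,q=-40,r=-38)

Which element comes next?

P: 31, 33, 35, 37 → 39 (+2 each step).
Q goes 5, -10, 20, -40 → 80 (×(-2) each step).
R: 7, -8, 22, -38 → 82 (always 2 more than the q).
Combining the parts gives (p=39,q=80,r=82).

(p=39,q=80,r=82)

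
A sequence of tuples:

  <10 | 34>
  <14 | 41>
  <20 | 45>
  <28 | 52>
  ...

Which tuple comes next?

First part goes 10, 14, 20, 28 → 38 (differences are 4, 6, 8, … (increasing by 2 each time)).
Second part goes 34, 41, 45, 52 → 56 (alternating steps +7, +4, +7, +4, …).
So the next tuple is <38 | 56>.

<38 | 56>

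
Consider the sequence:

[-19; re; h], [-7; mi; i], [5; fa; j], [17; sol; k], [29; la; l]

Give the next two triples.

[41; ti; m], [53; do; n]

First component: +12 each step, so -19, -7, 5, 17, 29 → 41 → 53.
Note — runs through the solfège scale do→ti: re, mi, fa, sol, la → ti → do.
Letter: letters move forward 1 place in the alphabet; h, i, j, k, l → m → n.
So the next two triples are [41; ti; m] and [53; do; n].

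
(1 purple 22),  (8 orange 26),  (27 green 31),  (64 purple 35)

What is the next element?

(125 orange 40)

First coordinate — perfect cubes: 1³, 2³, 3³, …: 1, 8, 27, 64 → 125.
Colour goes purple, orange, green, purple → orange (repeats purple → orange → green).
Third coordinate: alternating steps +4, +5, +4, +5, …; 22, 26, 31, 35 → 40.
Combining the parts gives (125 orange 40).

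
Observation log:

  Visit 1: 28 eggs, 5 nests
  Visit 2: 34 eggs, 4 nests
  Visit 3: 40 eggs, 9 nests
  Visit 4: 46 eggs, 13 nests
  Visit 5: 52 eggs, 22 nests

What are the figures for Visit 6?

Eggs: 28, 34, 40, 46, 52 → 58 (+6 each step).
Nests: 5, 4, 9, 13, 22 → 35 (each term is the sum of the two before it).
Combining the parts gives 58 eggs, 35 nests.

58 eggs, 35 nests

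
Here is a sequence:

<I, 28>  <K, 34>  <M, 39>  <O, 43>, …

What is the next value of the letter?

Q

For the letter, letters move forward 2 places in the alphabet: I, K, M, O → Q.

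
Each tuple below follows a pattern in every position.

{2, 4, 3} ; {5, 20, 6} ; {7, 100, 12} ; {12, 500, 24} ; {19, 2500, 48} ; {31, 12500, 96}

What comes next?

{50, 62500, 192}

First coordinate: 2, 5, 7, 12, 19, 31 → 50 (each term is the sum of the two before it).
Second coordinate — ×5 each step: 4, 20, 100, 500, 2500, 12500 → 62500.
Third coordinate: ×2 each step; 3, 6, 12, 24, 48, 96 → 192.
Putting it together: {50, 62500, 192}.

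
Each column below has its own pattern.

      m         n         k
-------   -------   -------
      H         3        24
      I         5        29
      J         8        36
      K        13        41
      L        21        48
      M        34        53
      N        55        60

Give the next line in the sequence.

O  89  65

Column m: H, I, J, K, L, M, N → O (letters move forward 1 place in the alphabet).
Column n — each term is the sum of the two before it: 3, 5, 8, 13, 21, 34, 55 → 89.
Column k: alternating steps +5, +7, +5, +7, …, so 24, 29, 36, 41, 48, 53, 60 → 65.
Putting it together: O  89  65.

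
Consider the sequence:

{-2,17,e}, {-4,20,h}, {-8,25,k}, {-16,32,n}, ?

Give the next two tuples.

{-32,41,q}, {-64,52,t}

First entry: ×2 each step, so -2, -4, -8, -16 → -32 → -64.
For the second entry, differences are 3, 5, 7, … (increasing by 2 each time): 17, 20, 25, 32 → 41 → 52.
Letter: letters move forward 3 places in the alphabet; e, h, k, n → q → t.
Putting the parts together: {-32,41,q} and then {-64,52,t}.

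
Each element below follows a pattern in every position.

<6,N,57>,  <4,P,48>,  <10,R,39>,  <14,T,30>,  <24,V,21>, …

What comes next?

<38,X,12>

First entry: each term is the sum of the two before it; 6, 4, 10, 14, 24 → 38.
Letter: letters move forward 2 places in the alphabet, so N, P, R, T, V → X.
Third entry: 57, 48, 39, 30, 21 → 12 (−9 each step).
Putting it together: <38,X,12>.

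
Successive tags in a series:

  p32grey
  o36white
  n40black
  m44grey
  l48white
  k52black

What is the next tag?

Letter — letters move back 1 place in the alphabet: p, o, n, m, l, k → j.
Second component: +4 each step; 32, 36, 40, 44, 48, 52 → 56.
Shade: repeats grey → white → black, so grey, white, black, grey, white, black → grey.
Combining the parts gives j56grey.

j56grey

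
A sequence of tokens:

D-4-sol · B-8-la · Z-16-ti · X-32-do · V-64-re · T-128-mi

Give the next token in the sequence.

Letter: letters move back 2 places in the alphabet, wrapping A→Z, so D, B, Z, X, V, T → R.
For the second component, ×2 each step: 4, 8, 16, 32, 64, 128 → 256.
Note: runs through the solfège scale do→ti, so sol, la, ti, do, re, mi → fa.
Putting it together: R-256-fa.

R-256-fa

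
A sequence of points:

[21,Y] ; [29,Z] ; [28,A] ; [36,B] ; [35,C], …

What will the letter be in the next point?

D

Letter — letters move forward 1 place in the alphabet, wrapping Z→A: Y, Z, A, B, C → D.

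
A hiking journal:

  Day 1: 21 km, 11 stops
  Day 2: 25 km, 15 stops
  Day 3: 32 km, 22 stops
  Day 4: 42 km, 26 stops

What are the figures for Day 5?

55 km, 33 stops

Km: differences are 4, 7, 10, … (increasing by 3 each time); 21, 25, 32, 42 → 55.
Stops — alternating steps +4, +7, +4, +7, …: 11, 15, 22, 26 → 33.
Combining the parts gives 55 km, 33 stops.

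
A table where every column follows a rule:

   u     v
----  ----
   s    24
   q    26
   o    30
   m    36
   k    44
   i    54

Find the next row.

g  66

Column u goes s, q, o, m, k, i → g (letters move back 2 places in the alphabet).
Column v goes 24, 26, 30, 36, 44, 54 → 66 (differences are 2, 4, 6, … (increasing by 2 each time)).
Combining the parts gives g  66.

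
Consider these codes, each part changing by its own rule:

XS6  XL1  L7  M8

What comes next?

Size goes XS, XL, L, M → S (runs backward through clothing sizes XS→XL).
Second component: 6, 1, 7, 8 → 15 (each term is the sum of the two before it).
Combining the parts gives S15.

S15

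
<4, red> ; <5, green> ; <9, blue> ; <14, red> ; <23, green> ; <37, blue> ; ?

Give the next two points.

<60, red>, <97, green>

For the first value, each term is the sum of the two before it: 4, 5, 9, 14, 23, 37 → 60 → 97.
Colour: repeats red → green → blue; red, green, blue, red, green, blue → red → green.
Putting the parts together: <60, red> and then <97, green>.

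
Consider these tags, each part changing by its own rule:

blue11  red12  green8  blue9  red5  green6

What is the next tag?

Colour — repeats blue → red → green: blue, red, green, blue, red, green → blue.
For the second component, alternating steps +1, −4, +1, −4, …: 11, 12, 8, 9, 5, 6 → 2.
So the next tag is blue2.

blue2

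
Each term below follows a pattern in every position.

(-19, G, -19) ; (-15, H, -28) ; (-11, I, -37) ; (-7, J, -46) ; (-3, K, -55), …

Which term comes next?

(1, L, -64)

First coordinate — +4 each step: -19, -15, -11, -7, -3 → 1.
For the letter, letters move forward 1 place in the alphabet: G, H, I, J, K → L.
Third coordinate goes -19, -28, -37, -46, -55 → -64 (−9 each step).
Combining the parts gives (1, L, -64).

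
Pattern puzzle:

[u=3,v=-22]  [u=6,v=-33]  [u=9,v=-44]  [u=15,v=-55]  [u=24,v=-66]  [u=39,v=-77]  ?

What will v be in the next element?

V: −11 each step, so -22, -33, -44, -55, -66, -77 → -88.

-88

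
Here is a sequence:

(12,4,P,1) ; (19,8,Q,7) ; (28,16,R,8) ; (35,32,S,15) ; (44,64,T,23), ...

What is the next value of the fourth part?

38

Fourth part — each term is the sum of the two before it: 1, 7, 8, 15, 23 → 38.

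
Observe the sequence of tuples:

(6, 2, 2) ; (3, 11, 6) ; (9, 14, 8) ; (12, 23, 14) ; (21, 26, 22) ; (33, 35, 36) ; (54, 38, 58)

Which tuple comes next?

(87, 47, 94)

For the first component, each term is the sum of the two before it: 6, 3, 9, 12, 21, 33, 54 → 87.
Second component: alternating steps +9, +3, +9, +3, …; 2, 11, 14, 23, 26, 35, 38 → 47.
Third component goes 2, 6, 8, 14, 22, 36, 58 → 94 (each term is the sum of the two before it).
So the next tuple is (87, 47, 94).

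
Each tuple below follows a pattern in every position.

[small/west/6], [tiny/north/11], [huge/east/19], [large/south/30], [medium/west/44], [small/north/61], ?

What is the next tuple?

For the size, repeats small → tiny → huge → large → medium: small, tiny, huge, large, medium, small → tiny.
Direction: repeats west → north → east → south; west, north, east, south, west, north → east.
For the third value, differences are 5, 8, 11, … (increasing by 3 each time): 6, 11, 19, 30, 44, 61 → 81.
Combining the parts gives [tiny/east/81].

[tiny/east/81]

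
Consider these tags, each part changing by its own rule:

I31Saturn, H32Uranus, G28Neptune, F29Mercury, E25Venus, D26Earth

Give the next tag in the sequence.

Letter: I, H, G, F, E, D → C (letters move back 1 place in the alphabet).
Second component — alternating steps +1, −4, +1, −4, …: 31, 32, 28, 29, 25, 26 → 22.
For the planet, runs through the planets Mercury→Neptune: Saturn, Uranus, Neptune, Mercury, Venus, Earth → Mars.
Combining the parts gives C22Mars.

C22Mars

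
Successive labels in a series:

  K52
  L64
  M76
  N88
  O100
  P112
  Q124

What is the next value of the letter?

R

Letter: letters move forward 1 place in the alphabet, so K, L, M, N, O, P, Q → R.
Second component: 52, 64, 76, 88, 100, 112, 124 → 136 (+12 each step).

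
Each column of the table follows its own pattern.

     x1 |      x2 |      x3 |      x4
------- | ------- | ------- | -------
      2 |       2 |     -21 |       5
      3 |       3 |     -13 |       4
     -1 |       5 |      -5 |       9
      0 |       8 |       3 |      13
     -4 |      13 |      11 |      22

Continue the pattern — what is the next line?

-3  21  19  35

Column x1 — alternating steps +1, −4, +1, −4, …: 2, 3, -1, 0, -4 → -3.
Column x2 — each term is the sum of the two before it: 2, 3, 5, 8, 13 → 21.
Column x3: +8 each step, so -21, -13, -5, 3, 11 → 19.
Column x4: 5, 4, 9, 13, 22 → 35 (each term is the sum of the two before it).
Combining the parts gives -3  21  19  35.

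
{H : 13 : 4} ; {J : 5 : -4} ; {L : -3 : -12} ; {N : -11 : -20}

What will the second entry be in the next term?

-19

Second entry: −8 each step, so 13, 5, -3, -11 → -19.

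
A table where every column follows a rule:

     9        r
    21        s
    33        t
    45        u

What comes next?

57  v

First component goes 9, 21, 33, 45 → 57 (+12 each step).
Letter goes r, s, t, u → v (letters move forward 1 place in the alphabet).
Putting it together: 57  v.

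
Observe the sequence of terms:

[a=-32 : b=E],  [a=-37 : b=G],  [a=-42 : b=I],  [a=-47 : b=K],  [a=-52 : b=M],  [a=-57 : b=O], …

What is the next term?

[a=-62 : b=Q]

A: −5 each step, so -32, -37, -42, -47, -52, -57 → -62.
B: E, G, I, K, M, O → Q (letters move forward 2 places in the alphabet).
Combining the parts gives [a=-62 : b=Q].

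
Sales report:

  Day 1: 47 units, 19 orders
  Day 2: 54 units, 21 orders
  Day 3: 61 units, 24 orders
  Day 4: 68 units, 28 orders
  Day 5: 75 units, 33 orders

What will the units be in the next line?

Units: +7 each step, so 47, 54, 61, 68, 75 → 82.

82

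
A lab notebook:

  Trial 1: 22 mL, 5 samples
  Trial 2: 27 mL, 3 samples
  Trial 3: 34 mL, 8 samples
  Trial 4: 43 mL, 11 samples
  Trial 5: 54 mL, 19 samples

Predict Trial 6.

67 mL, 30 samples

ML — differences are 5, 7, 9, … (increasing by 2 each time): 22, 27, 34, 43, 54 → 67.
Samples — each term is the sum of the two before it: 5, 3, 8, 11, 19 → 30.
So the next row is 67 mL, 30 samples.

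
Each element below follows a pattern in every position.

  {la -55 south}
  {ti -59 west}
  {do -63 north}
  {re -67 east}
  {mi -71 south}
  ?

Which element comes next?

{fa -75 west}

Note: la, ti, do, re, mi → fa (runs through the solfège scale do→ti).
Second component: −4 each step, so -55, -59, -63, -67, -71 → -75.
Direction: repeats south → west → north → east; south, west, north, east, south → west.
Putting it together: {fa -75 west}.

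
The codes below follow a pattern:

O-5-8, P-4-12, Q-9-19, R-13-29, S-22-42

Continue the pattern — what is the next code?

Letter: letters move forward 1 place in the alphabet; O, P, Q, R, S → T.
Second component goes 5, 4, 9, 13, 22 → 35 (each term is the sum of the two before it).
Third component: differences are 4, 7, 10, … (increasing by 3 each time), so 8, 12, 19, 29, 42 → 58.
Combining the parts gives T-35-58.

T-35-58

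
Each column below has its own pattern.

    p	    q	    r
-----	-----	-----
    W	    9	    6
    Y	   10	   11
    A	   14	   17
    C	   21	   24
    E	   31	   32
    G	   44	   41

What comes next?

I  60  51

Column p: letters move forward 2 places in the alphabet, wrapping Z→A, so W, Y, A, C, E, G → I.
Column q goes 9, 10, 14, 21, 31, 44 → 60 (differences are 1, 4, 7, … (increasing by 3 each time)).
Column r: differences are 5, 6, 7, … (increasing by 1 each time); 6, 11, 17, 24, 32, 41 → 51.
Putting it together: I  60  51.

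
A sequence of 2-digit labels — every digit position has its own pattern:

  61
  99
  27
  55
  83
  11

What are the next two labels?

49, 77

First digit — +3 each step, mod 10: 6, 9, 2, 5, 8, 1 → 4 → 7.
For the second digit, −2 each step, mod 10: 1, 9, 7, 5, 3, 1 → 9 → 7.
So the next two labels are 49 and 77.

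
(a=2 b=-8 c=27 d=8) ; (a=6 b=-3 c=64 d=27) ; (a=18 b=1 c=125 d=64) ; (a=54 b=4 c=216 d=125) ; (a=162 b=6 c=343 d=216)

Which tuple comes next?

(a=486 b=7 c=512 d=343)

A: ×3 each step, so 2, 6, 18, 54, 162 → 486.
B: differences are 5, 4, 3, … (decreasing by 1 each time); -8, -3, 1, 4, 6 → 7.
For the c, perfect cubes: 3³, 4³, 5³, …: 27, 64, 125, 216, 343 → 512.
D: perfect cubes: 2³, 3³, 4³, …; 8, 27, 64, 125, 216 → 343.
So the next tuple is (a=486 b=7 c=512 d=343).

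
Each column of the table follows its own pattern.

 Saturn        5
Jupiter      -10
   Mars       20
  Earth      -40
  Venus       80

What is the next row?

Mercury  -160

Planet goes Saturn, Jupiter, Mars, Earth, Venus → Mercury (runs backward through the planets Mercury→Neptune).
Second component — ×(-2) each step: 5, -10, 20, -40, 80 → -160.
So the next row is Mercury  -160.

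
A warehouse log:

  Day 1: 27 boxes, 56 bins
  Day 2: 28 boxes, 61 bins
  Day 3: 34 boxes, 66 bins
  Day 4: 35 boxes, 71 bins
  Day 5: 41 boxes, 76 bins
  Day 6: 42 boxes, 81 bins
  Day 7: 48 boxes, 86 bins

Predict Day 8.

49 boxes, 91 bins

For the boxes, alternating steps +1, +6, +1, +6, …: 27, 28, 34, 35, 41, 42, 48 → 49.
Bins goes 56, 61, 66, 71, 76, 81, 86 → 91 (+5 each step).
So the next row is 49 boxes, 91 bins.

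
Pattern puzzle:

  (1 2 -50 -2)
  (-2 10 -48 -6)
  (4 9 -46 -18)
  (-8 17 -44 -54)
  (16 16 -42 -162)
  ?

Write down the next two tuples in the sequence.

(-32 24 -40 -486), (64 23 -38 -1458)

First value — ×(-2) each step: 1, -2, 4, -8, 16 → -32 → 64.
For the second value, alternating steps +8, −1, +8, −1, …: 2, 10, 9, 17, 16 → 24 → 23.
Third value goes -50, -48, -46, -44, -42 → -40 → -38 (+2 each step).
Fourth value: ×3 each step; -2, -6, -18, -54, -162 → -486 → -1458.
Putting the parts together: (-32 24 -40 -486) and then (64 23 -38 -1458).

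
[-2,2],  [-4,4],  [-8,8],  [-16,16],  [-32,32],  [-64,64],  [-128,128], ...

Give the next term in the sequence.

For the first coordinate, ×2 each step: -2, -4, -8, -16, -32, -64, -128 → -256.
Second coordinate — ×2 each step: 2, 4, 8, 16, 32, 64, 128 → 256.
Combining the parts gives [-256,256].

[-256,256]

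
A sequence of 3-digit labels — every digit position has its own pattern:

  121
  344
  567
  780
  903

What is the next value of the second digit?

Second digit goes 2, 4, 6, 8, 0 → 2 (+2 each step, mod 10).

2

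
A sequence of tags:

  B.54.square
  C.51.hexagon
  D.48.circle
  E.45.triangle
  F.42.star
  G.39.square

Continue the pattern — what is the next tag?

Letter goes B, C, D, E, F, G → H (letters move forward 1 place in the alphabet).
Second component: −3 each step, so 54, 51, 48, 45, 42, 39 → 36.
Shape: square, hexagon, circle, triangle, star, square → hexagon (repeats square → hexagon → circle → triangle → star).
So the next tag is H.36.hexagon.

H.36.hexagon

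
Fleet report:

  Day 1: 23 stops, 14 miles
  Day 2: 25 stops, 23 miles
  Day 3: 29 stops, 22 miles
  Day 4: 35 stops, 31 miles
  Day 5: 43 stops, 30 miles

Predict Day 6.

53 stops, 39 miles

Stops goes 23, 25, 29, 35, 43 → 53 (differences are 2, 4, 6, … (increasing by 2 each time)).
Miles — alternating steps +9, −1, +9, −1, …: 14, 23, 22, 31, 30 → 39.
Putting it together: 53 stops, 39 miles.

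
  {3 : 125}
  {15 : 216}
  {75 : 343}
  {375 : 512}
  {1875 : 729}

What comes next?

First entry: ×5 each step; 3, 15, 75, 375, 1875 → 9375.
Second entry: perfect cubes: 5³, 6³, 7³, …; 125, 216, 343, 512, 729 → 1000.
Combining the parts gives {9375 : 1000}.

{9375 : 1000}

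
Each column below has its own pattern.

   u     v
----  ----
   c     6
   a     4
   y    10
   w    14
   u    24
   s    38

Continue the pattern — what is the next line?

Column u goes c, a, y, w, u, s → q (letters move back 2 places in the alphabet, wrapping A→Z).
For the column v, each term is the sum of the two before it: 6, 4, 10, 14, 24, 38 → 62.
So the next line is q  62.

q  62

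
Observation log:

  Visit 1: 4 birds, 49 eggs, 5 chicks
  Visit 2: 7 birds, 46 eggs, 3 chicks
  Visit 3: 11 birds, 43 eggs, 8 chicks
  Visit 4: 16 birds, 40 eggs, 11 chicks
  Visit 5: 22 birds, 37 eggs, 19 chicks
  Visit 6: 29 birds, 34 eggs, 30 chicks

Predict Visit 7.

Birds: 4, 7, 11, 16, 22, 29 → 37 (differences are 3, 4, 5, … (increasing by 1 each time)).
Eggs: 49, 46, 43, 40, 37, 34 → 31 (−3 each step).
Chicks goes 5, 3, 8, 11, 19, 30 → 49 (each term is the sum of the two before it).
So the next record is 37 birds, 31 eggs, 49 chicks.

37 birds, 31 eggs, 49 chicks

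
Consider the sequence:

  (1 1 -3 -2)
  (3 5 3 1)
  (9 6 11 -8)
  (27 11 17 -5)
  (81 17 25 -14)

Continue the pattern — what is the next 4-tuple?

First component: ×3 each step, so 1, 3, 9, 27, 81 → 243.
Second component: each term is the sum of the two before it, so 1, 5, 6, 11, 17 → 28.
Third component — alternating steps +6, +8, +6, +8, …: -3, 3, 11, 17, 25 → 31.
Fourth component — alternating steps +3, −9, +3, −9, …: -2, 1, -8, -5, -14 → -11.
Combining the parts gives (243 28 31 -11).

(243 28 31 -11)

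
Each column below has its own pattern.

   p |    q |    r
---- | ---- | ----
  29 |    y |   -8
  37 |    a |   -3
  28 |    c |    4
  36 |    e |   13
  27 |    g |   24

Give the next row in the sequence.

35  i  37

Column p — alternating steps +8, −9, +8, −9, …: 29, 37, 28, 36, 27 → 35.
Column q: y, a, c, e, g → i (letters move forward 2 places in the alphabet, wrapping Z→A).
Column r goes -8, -3, 4, 13, 24 → 37 (differences are 5, 7, 9, … (increasing by 2 each time)).
Putting it together: 35  i  37.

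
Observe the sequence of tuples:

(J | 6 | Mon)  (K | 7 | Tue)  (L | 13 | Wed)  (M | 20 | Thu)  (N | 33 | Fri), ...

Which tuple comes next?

(O | 53 | Sat)

Letter — letters move forward 1 place in the alphabet: J, K, L, M, N → O.
Second slot — each term is the sum of the two before it: 6, 7, 13, 20, 33 → 53.
Day: runs through the weekdays Mon→Sun; Mon, Tue, Wed, Thu, Fri → Sat.
Combining the parts gives (O | 53 | Sat).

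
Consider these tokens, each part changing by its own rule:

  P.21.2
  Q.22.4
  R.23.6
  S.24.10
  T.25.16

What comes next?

U.26.26

Letter — letters move forward 1 place in the alphabet: P, Q, R, S, T → U.
Second component — +1 each step: 21, 22, 23, 24, 25 → 26.
Third component: each term is the sum of the two before it, so 2, 4, 6, 10, 16 → 26.
Combining the parts gives U.26.26.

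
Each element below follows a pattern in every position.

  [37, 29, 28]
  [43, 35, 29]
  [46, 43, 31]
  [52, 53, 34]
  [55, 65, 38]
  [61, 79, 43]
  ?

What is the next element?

First coordinate: alternating steps +6, +3, +6, +3, …; 37, 43, 46, 52, 55, 61 → 64.
Second coordinate: differences are 6, 8, 10, … (increasing by 2 each time); 29, 35, 43, 53, 65, 79 → 95.
Third coordinate goes 28, 29, 31, 34, 38, 43 → 49 (differences are 1, 2, 3, … (increasing by 1 each time)).
Putting it together: [64, 95, 49].

[64, 95, 49]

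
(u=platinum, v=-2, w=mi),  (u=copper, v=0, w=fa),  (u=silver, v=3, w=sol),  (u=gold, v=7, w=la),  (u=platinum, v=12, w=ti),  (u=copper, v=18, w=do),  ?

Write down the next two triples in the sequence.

U: repeats platinum → copper → silver → gold, so platinum, copper, silver, gold, platinum, copper → silver → gold.
V: differences are 2, 3, 4, … (increasing by 1 each time); -2, 0, 3, 7, 12, 18 → 25 → 33.
W: mi, fa, sol, la, ti, do → re → mi (runs through the solfège scale do→ti).
So the next two triples are (u=silver, v=25, w=re) and (u=gold, v=33, w=mi).

(u=silver, v=25, w=re), (u=gold, v=33, w=mi)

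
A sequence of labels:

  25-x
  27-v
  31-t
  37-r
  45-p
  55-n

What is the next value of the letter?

l

Letter — letters move back 2 places in the alphabet: x, v, t, r, p, n → l.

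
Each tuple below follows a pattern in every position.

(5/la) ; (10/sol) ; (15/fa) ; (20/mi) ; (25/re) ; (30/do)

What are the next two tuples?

First slot goes 5, 10, 15, 20, 25, 30 → 35 → 40 (+5 each step).
Note: runs backward through the solfège scale do→ti; la, sol, fa, mi, re, do → ti → la.
Putting the parts together: (35/ti) and then (40/la).

(35/ti), (40/la)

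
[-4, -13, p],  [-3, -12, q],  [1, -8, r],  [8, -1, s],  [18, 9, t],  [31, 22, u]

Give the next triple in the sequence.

[47, 38, v]

For the first part, differences are 1, 4, 7, … (increasing by 3 each time): -4, -3, 1, 8, 18, 31 → 47.
For the second part, always 9 less than the first part: -13, -12, -8, -1, 9, 22 → 38.
Letter — letters move forward 1 place in the alphabet: p, q, r, s, t, u → v.
So the next triple is [47, 38, v].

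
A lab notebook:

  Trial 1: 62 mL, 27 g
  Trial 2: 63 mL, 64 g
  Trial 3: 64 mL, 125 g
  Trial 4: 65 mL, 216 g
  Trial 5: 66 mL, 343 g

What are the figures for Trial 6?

67 mL, 512 g

ML: +1 each step, so 62, 63, 64, 65, 66 → 67.
G: 27, 64, 125, 216, 343 → 512 (perfect cubes: 3³, 4³, 5³, …).
Combining the parts gives 67 mL, 512 g.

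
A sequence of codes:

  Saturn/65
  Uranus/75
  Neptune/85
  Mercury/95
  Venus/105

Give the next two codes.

Earth/115, Mars/125

For the planet, runs through the planets Mercury→Neptune: Saturn, Uranus, Neptune, Mercury, Venus → Earth → Mars.
Second component: +10 each step, so 65, 75, 85, 95, 105 → 115 → 125.
So the next two codes are Earth/115 and Mars/125.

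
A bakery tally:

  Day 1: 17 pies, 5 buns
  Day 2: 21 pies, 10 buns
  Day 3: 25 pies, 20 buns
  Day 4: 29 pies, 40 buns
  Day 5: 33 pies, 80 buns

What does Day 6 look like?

Pies — +4 each step: 17, 21, 25, 29, 33 → 37.
Buns — ×2 each step: 5, 10, 20, 40, 80 → 160.
Combining the parts gives 37 pies, 160 buns.

37 pies, 160 buns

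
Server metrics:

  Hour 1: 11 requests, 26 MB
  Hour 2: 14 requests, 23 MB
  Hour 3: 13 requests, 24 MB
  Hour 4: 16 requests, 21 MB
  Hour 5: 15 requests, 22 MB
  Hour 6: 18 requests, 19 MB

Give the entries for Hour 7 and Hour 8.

17 requests, 20 MB; 20 requests, 17 MB

Requests: 11, 14, 13, 16, 15, 18 → 17 → 20 (alternating steps +3, −1, +3, −1, …).
MB — together with the requests always sums to 37: 26, 23, 24, 21, 22, 19 → 20 → 17.
So the next two lines are 17 requests, 20 MB and 20 requests, 17 MB.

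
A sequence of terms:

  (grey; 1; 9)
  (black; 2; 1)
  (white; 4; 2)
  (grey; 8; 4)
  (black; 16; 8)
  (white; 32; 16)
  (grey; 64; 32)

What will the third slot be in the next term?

64

Second slot: 1, 2, 4, 8, 16, 32, 64 → 128 (×2 each step).
Third slot — always the previous value of the second slot: 9, 1, 2, 4, 8, 16, 32 → 64.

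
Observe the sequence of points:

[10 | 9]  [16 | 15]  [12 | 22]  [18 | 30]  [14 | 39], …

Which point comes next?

First component: alternating steps +6, −4, +6, −4, …, so 10, 16, 12, 18, 14 → 20.
Second component: differences are 6, 7, 8, … (increasing by 1 each time); 9, 15, 22, 30, 39 → 49.
Putting it together: [20 | 49].

[20 | 49]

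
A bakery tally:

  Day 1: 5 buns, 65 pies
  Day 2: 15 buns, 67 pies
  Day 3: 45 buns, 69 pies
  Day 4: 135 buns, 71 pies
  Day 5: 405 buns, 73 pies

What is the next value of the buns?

1215

For the buns, ×3 each step: 5, 15, 45, 135, 405 → 1215.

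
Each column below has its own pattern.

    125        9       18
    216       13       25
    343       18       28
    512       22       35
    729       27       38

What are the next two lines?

1000  31  45; 1331  36  48

First component — perfect cubes: 5³, 6³, 7³, …: 125, 216, 343, 512, 729 → 1000 → 1331.
Second component — alternating steps +4, +5, +4, +5, …: 9, 13, 18, 22, 27 → 31 → 36.
Third component: alternating steps +7, +3, +7, +3, …; 18, 25, 28, 35, 38 → 45 → 48.
So the next two lines are 1000  31  45 and 1331  36  48.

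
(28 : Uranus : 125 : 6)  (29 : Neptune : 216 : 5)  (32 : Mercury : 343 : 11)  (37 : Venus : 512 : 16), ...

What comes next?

(44 : Earth : 729 : 27)

First value — differences are 1, 3, 5, … (increasing by 2 each time): 28, 29, 32, 37 → 44.
Planet: runs through the planets Mercury→Neptune; Uranus, Neptune, Mercury, Venus → Earth.
Third value: perfect cubes: 5³, 6³, 7³, …, so 125, 216, 343, 512 → 729.
For the fourth value, each term is the sum of the two before it: 6, 5, 11, 16 → 27.
Putting it together: (44 : Earth : 729 : 27).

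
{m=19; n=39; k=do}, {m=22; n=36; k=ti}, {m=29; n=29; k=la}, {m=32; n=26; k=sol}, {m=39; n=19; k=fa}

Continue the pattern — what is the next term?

{m=42; n=16; k=mi}

M: alternating steps +3, +7, +3, +7, …; 19, 22, 29, 32, 39 → 42.
N: 39, 36, 29, 26, 19 → 16 (together with the m always sums to 58).
K goes do, ti, la, sol, fa → mi (runs backward through the solfège scale do→ti).
Combining the parts gives {m=42; n=16; k=mi}.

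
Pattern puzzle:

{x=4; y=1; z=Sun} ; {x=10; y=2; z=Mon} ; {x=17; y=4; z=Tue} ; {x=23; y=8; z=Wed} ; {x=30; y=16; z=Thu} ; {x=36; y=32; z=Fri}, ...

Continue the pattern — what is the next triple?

{x=43; y=64; z=Sat}

For the x, alternating steps +6, +7, +6, +7, …: 4, 10, 17, 23, 30, 36 → 43.
Y goes 1, 2, 4, 8, 16, 32 → 64 (×2 each step).
Z: runs through the weekdays Mon→Sun; Sun, Mon, Tue, Wed, Thu, Fri → Sat.
So the next triple is {x=43; y=64; z=Sat}.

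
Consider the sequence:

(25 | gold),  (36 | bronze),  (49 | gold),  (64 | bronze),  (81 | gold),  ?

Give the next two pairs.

First entry goes 25, 36, 49, 64, 81 → 100 → 121 (perfect squares: 5², 6², 7², …).
Rank goes gold, bronze, gold, bronze, gold → bronze → gold (alternates gold ↔ bronze).
Putting the parts together: (100 | bronze) and then (121 | gold).

(100 | bronze), (121 | gold)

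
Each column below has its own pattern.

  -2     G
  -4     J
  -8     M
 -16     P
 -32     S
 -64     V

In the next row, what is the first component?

-128

For the first component, ×2 each step: -2, -4, -8, -16, -32, -64 → -128.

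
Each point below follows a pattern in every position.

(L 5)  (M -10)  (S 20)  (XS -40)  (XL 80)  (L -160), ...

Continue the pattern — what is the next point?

Size: L, M, S, XS, XL, L → M (repeats L → M → S → XS → XL).
Second entry: ×(-2) each step; 5, -10, 20, -40, 80, -160 → 320.
So the next point is (M 320).

(M 320)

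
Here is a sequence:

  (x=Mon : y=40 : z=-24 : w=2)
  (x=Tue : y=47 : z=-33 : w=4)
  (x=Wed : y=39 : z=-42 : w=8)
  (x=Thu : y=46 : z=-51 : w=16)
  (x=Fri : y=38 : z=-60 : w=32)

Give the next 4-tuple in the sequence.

X: runs through the weekdays Mon→Sun; Mon, Tue, Wed, Thu, Fri → Sat.
For the y, alternating steps +7, −8, +7, −8, …: 40, 47, 39, 46, 38 → 45.
Z — −9 each step: -24, -33, -42, -51, -60 → -69.
W: ×2 each step, so 2, 4, 8, 16, 32 → 64.
So the next 4-tuple is (x=Sat : y=45 : z=-69 : w=64).

(x=Sat : y=45 : z=-69 : w=64)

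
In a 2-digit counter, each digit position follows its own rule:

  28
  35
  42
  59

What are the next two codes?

For the first digit, +1 each step, mod 10: 2, 3, 4, 5 → 6 → 7.
Second digit goes 8, 5, 2, 9 → 6 → 3 (−3 each step, mod 10).
Putting the parts together: 66 and then 73.

66 then 73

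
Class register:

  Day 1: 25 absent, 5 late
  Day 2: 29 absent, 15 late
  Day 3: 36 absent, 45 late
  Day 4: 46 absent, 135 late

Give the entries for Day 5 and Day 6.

Absent — differences are 4, 7, 10, … (increasing by 3 each time): 25, 29, 36, 46 → 59 → 75.
Late: 5, 15, 45, 135 → 405 → 1215 (×3 each step).
Putting the parts together: 59 absent, 405 late and then 75 absent, 1215 late.

59 absent, 405 late; 75 absent, 1215 late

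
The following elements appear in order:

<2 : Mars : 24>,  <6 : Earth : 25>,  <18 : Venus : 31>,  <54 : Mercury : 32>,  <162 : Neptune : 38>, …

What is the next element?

First component — ×3 each step: 2, 6, 18, 54, 162 → 486.
Planet — runs backward through the planets Mercury→Neptune: Mars, Earth, Venus, Mercury, Neptune → Uranus.
Third component goes 24, 25, 31, 32, 38 → 39 (alternating steps +1, +6, +1, +6, …).
So the next element is <486 : Uranus : 39>.

<486 : Uranus : 39>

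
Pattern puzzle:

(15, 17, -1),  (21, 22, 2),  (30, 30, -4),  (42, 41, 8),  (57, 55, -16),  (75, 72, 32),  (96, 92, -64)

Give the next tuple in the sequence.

First entry: differences are 6, 9, 12, … (increasing by 3 each time), so 15, 21, 30, 42, 57, 75, 96 → 120.
Second entry: differences are 5, 8, 11, … (increasing by 3 each time), so 17, 22, 30, 41, 55, 72, 92 → 115.
Third entry: -1, 2, -4, 8, -16, 32, -64 → 128 (×(-2) each step).
Combining the parts gives (120, 115, 128).

(120, 115, 128)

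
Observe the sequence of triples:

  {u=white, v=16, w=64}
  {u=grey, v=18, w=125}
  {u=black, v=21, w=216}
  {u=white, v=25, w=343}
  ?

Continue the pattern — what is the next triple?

{u=grey, v=30, w=512}

U goes white, grey, black, white → grey (repeats white → grey → black).
V: differences are 2, 3, 4, … (increasing by 1 each time), so 16, 18, 21, 25 → 30.
W goes 64, 125, 216, 343 → 512 (perfect cubes: 4³, 5³, 6³, …).
Putting it together: {u=grey, v=30, w=512}.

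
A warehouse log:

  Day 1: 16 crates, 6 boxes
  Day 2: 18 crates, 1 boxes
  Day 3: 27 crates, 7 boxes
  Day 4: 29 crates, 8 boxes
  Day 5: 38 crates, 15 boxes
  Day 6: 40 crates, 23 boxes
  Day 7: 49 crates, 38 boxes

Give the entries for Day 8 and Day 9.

Crates: alternating steps +2, +9, +2, +9, …, so 16, 18, 27, 29, 38, 40, 49 → 51 → 60.
For the boxes, each term is the sum of the two before it: 6, 1, 7, 8, 15, 23, 38 → 61 → 99.
So the next two rows are 51 crates, 61 boxes and 60 crates, 99 boxes.

51 crates, 61 boxes; 60 crates, 99 boxes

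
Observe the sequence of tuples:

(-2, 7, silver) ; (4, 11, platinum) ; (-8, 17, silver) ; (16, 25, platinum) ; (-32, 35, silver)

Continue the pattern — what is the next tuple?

First entry goes -2, 4, -8, 16, -32 → 64 (×(-2) each step).
Second entry: 7, 11, 17, 25, 35 → 47 (differences are 4, 6, 8, … (increasing by 2 each time)).
Metal: alternates silver ↔ platinum; silver, platinum, silver, platinum, silver → platinum.
So the next tuple is (64, 47, platinum).

(64, 47, platinum)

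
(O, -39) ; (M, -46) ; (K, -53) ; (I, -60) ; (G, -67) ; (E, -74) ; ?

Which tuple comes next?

(C, -81)

Letter: O, M, K, I, G, E → C (letters move back 2 places in the alphabet).
Second value: −7 each step, so -39, -46, -53, -60, -67, -74 → -81.
So the next tuple is (C, -81).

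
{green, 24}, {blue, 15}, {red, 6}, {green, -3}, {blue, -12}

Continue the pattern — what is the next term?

Colour: repeats green → blue → red, so green, blue, red, green, blue → red.
Second component: 24, 15, 6, -3, -12 → -21 (−9 each step).
Putting it together: {red, -21}.

{red, -21}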